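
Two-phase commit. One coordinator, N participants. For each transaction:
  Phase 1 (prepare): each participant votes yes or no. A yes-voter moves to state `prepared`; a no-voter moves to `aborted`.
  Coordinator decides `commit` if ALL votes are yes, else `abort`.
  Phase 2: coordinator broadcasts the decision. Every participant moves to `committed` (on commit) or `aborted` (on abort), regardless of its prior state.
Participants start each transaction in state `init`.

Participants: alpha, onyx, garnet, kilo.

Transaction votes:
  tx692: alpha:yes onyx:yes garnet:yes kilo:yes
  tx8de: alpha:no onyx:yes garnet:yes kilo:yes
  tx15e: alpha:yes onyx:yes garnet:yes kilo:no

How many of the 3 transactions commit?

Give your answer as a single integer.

Answer: 1

Derivation:
tx692: all yes -> commit (commits=1)
tx8de: no from alpha -> abort (commits=1)
tx15e: no from kilo -> abort (commits=1)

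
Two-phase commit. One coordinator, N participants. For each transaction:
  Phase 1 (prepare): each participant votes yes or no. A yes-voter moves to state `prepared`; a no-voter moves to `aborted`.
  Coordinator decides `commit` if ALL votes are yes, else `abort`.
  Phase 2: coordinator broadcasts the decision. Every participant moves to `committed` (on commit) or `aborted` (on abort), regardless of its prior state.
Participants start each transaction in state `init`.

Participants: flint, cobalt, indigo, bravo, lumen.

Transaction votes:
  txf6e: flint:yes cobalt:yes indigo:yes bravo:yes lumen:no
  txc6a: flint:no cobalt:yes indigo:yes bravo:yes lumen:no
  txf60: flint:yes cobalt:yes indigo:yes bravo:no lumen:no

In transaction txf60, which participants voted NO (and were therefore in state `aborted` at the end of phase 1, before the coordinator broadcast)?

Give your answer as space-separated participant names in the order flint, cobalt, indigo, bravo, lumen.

Answer: bravo lumen

Derivation:
Txn txf60 phase 1: flint yes -> prepared; cobalt yes -> prepared; indigo yes -> prepared; bravo no -> aborted; lumen no -> aborted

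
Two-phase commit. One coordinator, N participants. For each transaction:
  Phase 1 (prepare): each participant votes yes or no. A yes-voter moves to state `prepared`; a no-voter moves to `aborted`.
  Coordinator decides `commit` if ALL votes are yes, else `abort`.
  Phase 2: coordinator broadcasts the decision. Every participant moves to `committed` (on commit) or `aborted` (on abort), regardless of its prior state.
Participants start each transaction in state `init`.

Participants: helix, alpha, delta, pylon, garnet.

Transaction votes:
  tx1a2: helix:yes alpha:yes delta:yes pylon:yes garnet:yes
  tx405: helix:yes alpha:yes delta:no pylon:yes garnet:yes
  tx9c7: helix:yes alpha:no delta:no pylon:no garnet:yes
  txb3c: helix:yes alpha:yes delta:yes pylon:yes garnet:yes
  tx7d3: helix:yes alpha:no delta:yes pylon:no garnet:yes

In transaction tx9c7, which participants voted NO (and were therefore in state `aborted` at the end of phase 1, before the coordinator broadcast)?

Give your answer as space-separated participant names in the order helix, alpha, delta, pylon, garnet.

Txn tx9c7 phase 1: helix yes -> prepared; alpha no -> aborted; delta no -> aborted; pylon no -> aborted; garnet yes -> prepared

Answer: alpha delta pylon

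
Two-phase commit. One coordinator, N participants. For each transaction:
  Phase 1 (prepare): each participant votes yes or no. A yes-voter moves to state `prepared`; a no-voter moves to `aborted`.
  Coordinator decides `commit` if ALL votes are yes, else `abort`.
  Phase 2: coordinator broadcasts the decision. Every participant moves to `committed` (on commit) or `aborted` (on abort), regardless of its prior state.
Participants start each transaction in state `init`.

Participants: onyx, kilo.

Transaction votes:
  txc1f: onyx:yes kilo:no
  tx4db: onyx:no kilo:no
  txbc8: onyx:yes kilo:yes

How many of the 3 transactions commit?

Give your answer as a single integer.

Answer: 1

Derivation:
txc1f: no from kilo -> abort (commits=0)
tx4db: no from onyx, kilo -> abort (commits=0)
txbc8: all yes -> commit (commits=1)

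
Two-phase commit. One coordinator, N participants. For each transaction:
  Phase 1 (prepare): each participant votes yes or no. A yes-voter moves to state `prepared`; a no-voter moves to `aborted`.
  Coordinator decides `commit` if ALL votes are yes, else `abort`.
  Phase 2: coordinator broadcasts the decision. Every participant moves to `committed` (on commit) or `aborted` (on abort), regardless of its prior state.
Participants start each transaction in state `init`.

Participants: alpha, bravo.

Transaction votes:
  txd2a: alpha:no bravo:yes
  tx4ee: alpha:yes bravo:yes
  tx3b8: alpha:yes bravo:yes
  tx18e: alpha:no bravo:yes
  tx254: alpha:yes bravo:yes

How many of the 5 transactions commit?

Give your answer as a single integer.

Answer: 3

Derivation:
txd2a: no from alpha -> abort (commits=0)
tx4ee: all yes -> commit (commits=1)
tx3b8: all yes -> commit (commits=2)
tx18e: no from alpha -> abort (commits=2)
tx254: all yes -> commit (commits=3)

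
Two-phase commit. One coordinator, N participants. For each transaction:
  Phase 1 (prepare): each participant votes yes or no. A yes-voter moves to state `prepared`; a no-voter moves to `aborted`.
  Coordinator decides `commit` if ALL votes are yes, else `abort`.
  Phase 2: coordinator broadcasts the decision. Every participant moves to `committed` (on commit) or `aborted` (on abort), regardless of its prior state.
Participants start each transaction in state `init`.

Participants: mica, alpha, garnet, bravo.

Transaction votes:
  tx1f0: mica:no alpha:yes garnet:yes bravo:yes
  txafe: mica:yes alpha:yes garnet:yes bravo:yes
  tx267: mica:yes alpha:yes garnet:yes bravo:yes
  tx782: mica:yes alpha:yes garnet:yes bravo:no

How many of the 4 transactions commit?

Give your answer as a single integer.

tx1f0: no from mica -> abort (commits=0)
txafe: all yes -> commit (commits=1)
tx267: all yes -> commit (commits=2)
tx782: no from bravo -> abort (commits=2)

Answer: 2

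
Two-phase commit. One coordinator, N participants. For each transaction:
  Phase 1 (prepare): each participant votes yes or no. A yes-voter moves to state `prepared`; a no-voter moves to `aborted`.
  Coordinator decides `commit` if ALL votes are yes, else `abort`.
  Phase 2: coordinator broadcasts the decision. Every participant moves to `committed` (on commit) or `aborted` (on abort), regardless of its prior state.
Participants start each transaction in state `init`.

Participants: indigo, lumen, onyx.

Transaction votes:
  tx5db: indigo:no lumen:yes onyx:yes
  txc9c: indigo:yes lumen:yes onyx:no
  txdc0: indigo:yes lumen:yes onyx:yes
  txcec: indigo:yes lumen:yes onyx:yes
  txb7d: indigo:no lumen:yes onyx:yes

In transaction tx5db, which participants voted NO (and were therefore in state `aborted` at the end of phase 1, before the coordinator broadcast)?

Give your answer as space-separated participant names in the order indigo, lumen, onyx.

Txn tx5db phase 1: indigo no -> aborted; lumen yes -> prepared; onyx yes -> prepared

Answer: indigo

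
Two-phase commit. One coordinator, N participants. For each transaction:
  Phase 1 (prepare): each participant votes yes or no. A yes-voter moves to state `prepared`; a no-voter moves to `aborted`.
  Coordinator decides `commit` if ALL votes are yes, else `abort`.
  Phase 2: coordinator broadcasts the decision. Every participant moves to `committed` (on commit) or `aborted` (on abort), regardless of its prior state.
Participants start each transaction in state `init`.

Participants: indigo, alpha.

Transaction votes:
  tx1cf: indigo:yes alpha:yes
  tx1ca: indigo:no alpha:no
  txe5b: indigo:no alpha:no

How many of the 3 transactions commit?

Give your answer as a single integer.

tx1cf: all yes -> commit (commits=1)
tx1ca: no from indigo, alpha -> abort (commits=1)
txe5b: no from indigo, alpha -> abort (commits=1)

Answer: 1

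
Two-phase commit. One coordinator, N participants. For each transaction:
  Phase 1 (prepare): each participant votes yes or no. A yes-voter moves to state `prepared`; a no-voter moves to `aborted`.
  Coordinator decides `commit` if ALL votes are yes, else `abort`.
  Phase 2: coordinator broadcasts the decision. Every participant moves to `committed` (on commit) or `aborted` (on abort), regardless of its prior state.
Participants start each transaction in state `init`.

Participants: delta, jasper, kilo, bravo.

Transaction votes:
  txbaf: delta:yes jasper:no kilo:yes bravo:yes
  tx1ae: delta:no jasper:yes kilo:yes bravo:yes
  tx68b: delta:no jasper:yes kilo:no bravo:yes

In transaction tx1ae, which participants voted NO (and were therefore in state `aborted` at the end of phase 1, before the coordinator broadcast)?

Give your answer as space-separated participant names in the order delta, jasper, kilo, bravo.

Answer: delta

Derivation:
Txn tx1ae phase 1: delta no -> aborted; jasper yes -> prepared; kilo yes -> prepared; bravo yes -> prepared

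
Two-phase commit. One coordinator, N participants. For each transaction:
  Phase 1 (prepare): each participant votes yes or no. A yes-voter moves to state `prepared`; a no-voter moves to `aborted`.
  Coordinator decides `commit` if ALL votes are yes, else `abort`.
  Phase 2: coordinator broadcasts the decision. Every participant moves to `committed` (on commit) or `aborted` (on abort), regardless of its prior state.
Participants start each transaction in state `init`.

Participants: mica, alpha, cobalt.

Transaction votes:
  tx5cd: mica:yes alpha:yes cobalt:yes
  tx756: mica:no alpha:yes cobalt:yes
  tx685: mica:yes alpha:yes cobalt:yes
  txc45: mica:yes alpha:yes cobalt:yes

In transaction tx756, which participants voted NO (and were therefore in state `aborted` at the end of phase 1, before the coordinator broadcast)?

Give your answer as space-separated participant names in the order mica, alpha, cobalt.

Answer: mica

Derivation:
Txn tx756 phase 1: mica no -> aborted; alpha yes -> prepared; cobalt yes -> prepared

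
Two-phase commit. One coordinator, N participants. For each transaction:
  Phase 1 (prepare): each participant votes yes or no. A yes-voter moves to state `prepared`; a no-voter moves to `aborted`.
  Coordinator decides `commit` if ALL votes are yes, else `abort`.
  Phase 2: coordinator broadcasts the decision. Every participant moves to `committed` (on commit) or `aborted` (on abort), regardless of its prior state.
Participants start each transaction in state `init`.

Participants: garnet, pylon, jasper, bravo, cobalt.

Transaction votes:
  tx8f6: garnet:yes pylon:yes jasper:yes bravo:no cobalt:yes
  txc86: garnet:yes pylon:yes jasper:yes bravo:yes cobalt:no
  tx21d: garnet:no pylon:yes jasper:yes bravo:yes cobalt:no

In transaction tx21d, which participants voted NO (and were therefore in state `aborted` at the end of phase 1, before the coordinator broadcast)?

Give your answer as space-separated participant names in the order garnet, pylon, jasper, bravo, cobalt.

Txn tx21d phase 1: garnet no -> aborted; pylon yes -> prepared; jasper yes -> prepared; bravo yes -> prepared; cobalt no -> aborted

Answer: garnet cobalt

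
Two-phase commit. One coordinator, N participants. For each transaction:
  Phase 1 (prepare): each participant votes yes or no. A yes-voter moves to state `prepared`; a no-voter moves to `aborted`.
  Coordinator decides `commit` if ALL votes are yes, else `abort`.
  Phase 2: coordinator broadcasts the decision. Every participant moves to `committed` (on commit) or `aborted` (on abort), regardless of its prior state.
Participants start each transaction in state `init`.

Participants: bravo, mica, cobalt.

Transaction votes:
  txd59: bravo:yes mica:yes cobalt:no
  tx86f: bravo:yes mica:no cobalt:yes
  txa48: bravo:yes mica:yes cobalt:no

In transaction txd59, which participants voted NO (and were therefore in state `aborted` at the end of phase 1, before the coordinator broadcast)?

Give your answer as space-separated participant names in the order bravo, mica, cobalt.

Answer: cobalt

Derivation:
Txn txd59 phase 1: bravo yes -> prepared; mica yes -> prepared; cobalt no -> aborted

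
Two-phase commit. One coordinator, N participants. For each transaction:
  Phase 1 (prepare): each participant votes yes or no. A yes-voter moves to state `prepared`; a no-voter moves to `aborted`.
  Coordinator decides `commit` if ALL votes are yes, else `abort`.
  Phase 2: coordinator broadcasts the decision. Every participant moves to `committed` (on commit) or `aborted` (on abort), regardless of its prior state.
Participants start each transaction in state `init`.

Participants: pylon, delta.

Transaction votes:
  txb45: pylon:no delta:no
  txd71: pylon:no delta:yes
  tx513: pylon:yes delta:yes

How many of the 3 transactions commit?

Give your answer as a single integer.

txb45: no from pylon, delta -> abort (commits=0)
txd71: no from pylon -> abort (commits=0)
tx513: all yes -> commit (commits=1)

Answer: 1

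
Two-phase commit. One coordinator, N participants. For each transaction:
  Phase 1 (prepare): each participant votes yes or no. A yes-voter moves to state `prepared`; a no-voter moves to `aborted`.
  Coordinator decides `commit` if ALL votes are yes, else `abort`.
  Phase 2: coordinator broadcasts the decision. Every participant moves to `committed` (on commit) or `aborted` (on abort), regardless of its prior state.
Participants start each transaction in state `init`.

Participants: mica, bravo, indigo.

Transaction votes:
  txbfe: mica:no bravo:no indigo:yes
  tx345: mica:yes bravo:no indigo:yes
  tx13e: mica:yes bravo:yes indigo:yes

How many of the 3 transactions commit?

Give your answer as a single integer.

txbfe: no from mica, bravo -> abort (commits=0)
tx345: no from bravo -> abort (commits=0)
tx13e: all yes -> commit (commits=1)

Answer: 1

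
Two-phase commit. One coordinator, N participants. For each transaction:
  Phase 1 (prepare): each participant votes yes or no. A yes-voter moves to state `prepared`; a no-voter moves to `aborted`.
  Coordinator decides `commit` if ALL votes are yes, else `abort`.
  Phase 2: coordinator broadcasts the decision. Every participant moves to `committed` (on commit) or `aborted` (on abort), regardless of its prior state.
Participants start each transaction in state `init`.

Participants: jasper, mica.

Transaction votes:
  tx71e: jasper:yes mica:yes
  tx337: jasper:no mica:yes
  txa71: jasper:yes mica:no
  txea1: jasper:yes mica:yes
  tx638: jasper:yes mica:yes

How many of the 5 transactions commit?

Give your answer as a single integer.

tx71e: all yes -> commit (commits=1)
tx337: no from jasper -> abort (commits=1)
txa71: no from mica -> abort (commits=1)
txea1: all yes -> commit (commits=2)
tx638: all yes -> commit (commits=3)

Answer: 3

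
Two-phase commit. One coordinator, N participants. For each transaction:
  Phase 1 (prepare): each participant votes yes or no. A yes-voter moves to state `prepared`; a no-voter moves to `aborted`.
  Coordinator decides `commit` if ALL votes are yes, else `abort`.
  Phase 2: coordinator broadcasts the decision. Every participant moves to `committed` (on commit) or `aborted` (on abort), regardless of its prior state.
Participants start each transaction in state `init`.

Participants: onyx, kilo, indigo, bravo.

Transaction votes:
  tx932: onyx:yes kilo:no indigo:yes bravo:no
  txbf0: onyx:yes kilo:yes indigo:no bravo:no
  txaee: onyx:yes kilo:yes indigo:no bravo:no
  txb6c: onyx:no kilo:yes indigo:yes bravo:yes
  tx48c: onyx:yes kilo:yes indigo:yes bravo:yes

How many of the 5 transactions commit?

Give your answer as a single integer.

Answer: 1

Derivation:
tx932: no from kilo, bravo -> abort (commits=0)
txbf0: no from indigo, bravo -> abort (commits=0)
txaee: no from indigo, bravo -> abort (commits=0)
txb6c: no from onyx -> abort (commits=0)
tx48c: all yes -> commit (commits=1)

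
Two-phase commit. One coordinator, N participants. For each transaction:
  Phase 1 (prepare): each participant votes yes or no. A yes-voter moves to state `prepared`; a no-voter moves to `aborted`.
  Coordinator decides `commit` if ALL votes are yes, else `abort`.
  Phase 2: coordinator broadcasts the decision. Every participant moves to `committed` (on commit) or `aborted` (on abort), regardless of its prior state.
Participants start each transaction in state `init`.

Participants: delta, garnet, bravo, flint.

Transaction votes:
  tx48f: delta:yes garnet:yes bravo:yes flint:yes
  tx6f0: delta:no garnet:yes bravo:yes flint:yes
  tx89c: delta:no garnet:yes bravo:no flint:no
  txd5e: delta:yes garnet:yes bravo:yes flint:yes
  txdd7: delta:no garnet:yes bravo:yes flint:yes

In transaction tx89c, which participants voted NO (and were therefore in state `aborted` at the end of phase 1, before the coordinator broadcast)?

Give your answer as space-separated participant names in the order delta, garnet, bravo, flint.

Txn tx89c phase 1: delta no -> aborted; garnet yes -> prepared; bravo no -> aborted; flint no -> aborted

Answer: delta bravo flint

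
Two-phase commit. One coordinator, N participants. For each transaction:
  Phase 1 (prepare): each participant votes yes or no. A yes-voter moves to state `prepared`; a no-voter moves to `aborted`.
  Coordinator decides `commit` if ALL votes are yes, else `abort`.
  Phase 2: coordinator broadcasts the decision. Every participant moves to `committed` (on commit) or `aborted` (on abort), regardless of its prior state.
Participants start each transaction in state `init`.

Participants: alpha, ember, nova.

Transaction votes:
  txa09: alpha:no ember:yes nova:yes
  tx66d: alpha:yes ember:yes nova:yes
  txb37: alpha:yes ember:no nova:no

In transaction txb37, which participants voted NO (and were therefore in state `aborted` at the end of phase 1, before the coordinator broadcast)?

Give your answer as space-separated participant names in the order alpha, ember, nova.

Txn txb37 phase 1: alpha yes -> prepared; ember no -> aborted; nova no -> aborted

Answer: ember nova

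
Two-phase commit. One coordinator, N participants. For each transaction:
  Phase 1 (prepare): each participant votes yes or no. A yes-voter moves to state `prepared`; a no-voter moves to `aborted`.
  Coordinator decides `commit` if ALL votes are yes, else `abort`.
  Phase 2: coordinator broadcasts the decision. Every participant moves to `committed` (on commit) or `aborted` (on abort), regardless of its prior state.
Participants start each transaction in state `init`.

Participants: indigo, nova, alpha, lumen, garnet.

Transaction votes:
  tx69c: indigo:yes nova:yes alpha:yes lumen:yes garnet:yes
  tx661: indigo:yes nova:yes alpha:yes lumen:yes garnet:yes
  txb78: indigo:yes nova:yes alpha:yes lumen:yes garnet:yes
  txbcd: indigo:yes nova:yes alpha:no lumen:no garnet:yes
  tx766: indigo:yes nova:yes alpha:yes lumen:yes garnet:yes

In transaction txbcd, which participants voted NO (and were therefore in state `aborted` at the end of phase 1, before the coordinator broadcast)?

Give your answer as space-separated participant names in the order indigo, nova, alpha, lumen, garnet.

Txn txbcd phase 1: indigo yes -> prepared; nova yes -> prepared; alpha no -> aborted; lumen no -> aborted; garnet yes -> prepared

Answer: alpha lumen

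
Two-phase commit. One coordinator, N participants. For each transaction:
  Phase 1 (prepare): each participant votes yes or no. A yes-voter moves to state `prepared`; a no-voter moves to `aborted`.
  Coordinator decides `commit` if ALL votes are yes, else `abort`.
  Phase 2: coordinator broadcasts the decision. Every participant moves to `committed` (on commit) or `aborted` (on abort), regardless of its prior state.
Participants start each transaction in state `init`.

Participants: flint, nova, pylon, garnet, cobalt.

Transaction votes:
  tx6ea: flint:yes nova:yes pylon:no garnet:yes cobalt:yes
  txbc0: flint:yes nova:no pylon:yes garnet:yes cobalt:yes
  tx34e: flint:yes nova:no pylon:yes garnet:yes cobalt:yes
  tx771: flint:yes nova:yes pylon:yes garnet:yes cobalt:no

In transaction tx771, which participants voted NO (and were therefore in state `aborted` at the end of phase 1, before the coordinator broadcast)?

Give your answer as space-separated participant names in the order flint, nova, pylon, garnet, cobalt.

Answer: cobalt

Derivation:
Txn tx771 phase 1: flint yes -> prepared; nova yes -> prepared; pylon yes -> prepared; garnet yes -> prepared; cobalt no -> aborted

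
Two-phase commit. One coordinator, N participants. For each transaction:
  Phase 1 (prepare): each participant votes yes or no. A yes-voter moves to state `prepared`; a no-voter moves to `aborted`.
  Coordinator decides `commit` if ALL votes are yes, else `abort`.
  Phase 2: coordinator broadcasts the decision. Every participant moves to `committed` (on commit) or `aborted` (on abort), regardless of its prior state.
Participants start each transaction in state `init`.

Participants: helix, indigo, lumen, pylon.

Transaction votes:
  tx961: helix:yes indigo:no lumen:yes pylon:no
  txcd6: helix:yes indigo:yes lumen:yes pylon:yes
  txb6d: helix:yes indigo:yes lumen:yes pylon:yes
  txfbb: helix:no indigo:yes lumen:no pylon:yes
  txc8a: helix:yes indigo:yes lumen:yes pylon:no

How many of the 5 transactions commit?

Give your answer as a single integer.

tx961: no from indigo, pylon -> abort (commits=0)
txcd6: all yes -> commit (commits=1)
txb6d: all yes -> commit (commits=2)
txfbb: no from helix, lumen -> abort (commits=2)
txc8a: no from pylon -> abort (commits=2)

Answer: 2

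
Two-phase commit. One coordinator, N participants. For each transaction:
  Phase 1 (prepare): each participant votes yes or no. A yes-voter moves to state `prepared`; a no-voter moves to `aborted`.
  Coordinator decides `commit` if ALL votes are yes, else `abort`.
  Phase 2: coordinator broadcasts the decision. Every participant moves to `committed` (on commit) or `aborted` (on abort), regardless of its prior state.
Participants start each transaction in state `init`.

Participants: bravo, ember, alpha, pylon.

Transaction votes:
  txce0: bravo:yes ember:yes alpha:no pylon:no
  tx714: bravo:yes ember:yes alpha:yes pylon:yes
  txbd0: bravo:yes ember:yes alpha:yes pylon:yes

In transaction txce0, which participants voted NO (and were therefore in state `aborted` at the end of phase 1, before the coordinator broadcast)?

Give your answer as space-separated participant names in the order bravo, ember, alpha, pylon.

Answer: alpha pylon

Derivation:
Txn txce0 phase 1: bravo yes -> prepared; ember yes -> prepared; alpha no -> aborted; pylon no -> aborted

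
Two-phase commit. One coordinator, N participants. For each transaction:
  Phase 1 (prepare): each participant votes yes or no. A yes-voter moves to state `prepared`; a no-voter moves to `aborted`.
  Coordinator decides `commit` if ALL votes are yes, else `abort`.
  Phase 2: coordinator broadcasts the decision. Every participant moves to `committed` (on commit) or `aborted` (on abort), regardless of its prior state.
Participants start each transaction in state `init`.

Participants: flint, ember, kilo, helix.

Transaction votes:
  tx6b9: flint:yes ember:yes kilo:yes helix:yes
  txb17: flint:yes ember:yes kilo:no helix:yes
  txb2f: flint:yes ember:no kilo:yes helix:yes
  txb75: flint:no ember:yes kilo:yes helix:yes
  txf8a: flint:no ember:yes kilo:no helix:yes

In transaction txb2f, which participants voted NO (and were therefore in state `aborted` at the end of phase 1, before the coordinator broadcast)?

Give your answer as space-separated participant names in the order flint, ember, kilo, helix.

Answer: ember

Derivation:
Txn txb2f phase 1: flint yes -> prepared; ember no -> aborted; kilo yes -> prepared; helix yes -> prepared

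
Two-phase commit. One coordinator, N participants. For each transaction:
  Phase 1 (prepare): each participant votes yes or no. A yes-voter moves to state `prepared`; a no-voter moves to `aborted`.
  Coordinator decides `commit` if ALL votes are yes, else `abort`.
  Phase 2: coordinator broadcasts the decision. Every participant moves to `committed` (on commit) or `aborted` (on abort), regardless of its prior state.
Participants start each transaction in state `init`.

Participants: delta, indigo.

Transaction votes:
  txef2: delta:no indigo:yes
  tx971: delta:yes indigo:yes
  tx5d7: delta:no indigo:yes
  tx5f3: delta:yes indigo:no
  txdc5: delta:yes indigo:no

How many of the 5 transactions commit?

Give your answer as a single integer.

txef2: no from delta -> abort (commits=0)
tx971: all yes -> commit (commits=1)
tx5d7: no from delta -> abort (commits=1)
tx5f3: no from indigo -> abort (commits=1)
txdc5: no from indigo -> abort (commits=1)

Answer: 1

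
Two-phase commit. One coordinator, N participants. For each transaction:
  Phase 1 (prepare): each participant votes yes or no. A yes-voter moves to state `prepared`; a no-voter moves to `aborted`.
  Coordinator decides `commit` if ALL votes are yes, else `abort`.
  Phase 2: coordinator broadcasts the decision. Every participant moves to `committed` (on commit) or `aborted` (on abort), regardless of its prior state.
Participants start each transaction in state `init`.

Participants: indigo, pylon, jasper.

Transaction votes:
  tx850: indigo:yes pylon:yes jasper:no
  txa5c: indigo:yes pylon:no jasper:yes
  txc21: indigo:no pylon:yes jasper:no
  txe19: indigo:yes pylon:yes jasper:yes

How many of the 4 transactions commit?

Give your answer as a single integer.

Answer: 1

Derivation:
tx850: no from jasper -> abort (commits=0)
txa5c: no from pylon -> abort (commits=0)
txc21: no from indigo, jasper -> abort (commits=0)
txe19: all yes -> commit (commits=1)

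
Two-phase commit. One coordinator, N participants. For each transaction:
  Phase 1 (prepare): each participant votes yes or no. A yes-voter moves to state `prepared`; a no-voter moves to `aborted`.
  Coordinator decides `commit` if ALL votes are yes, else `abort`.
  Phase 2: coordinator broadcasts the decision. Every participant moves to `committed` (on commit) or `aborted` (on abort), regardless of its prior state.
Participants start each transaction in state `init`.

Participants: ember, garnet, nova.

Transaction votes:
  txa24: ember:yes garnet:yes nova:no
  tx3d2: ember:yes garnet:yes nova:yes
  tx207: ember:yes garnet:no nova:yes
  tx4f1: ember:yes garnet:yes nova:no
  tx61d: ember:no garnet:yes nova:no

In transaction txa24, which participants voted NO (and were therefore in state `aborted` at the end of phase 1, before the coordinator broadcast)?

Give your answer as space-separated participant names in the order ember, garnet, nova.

Answer: nova

Derivation:
Txn txa24 phase 1: ember yes -> prepared; garnet yes -> prepared; nova no -> aborted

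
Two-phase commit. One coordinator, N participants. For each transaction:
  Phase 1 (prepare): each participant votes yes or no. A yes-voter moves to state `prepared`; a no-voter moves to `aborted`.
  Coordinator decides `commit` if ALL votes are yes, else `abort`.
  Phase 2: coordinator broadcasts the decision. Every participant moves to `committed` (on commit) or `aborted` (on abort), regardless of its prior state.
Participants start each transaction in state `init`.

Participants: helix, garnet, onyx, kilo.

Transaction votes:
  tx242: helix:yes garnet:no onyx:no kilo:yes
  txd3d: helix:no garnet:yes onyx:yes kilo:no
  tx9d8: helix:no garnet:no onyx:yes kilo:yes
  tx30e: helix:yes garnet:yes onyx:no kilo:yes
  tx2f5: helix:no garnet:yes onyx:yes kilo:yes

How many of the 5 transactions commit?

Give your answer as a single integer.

Answer: 0

Derivation:
tx242: no from garnet, onyx -> abort (commits=0)
txd3d: no from helix, kilo -> abort (commits=0)
tx9d8: no from helix, garnet -> abort (commits=0)
tx30e: no from onyx -> abort (commits=0)
tx2f5: no from helix -> abort (commits=0)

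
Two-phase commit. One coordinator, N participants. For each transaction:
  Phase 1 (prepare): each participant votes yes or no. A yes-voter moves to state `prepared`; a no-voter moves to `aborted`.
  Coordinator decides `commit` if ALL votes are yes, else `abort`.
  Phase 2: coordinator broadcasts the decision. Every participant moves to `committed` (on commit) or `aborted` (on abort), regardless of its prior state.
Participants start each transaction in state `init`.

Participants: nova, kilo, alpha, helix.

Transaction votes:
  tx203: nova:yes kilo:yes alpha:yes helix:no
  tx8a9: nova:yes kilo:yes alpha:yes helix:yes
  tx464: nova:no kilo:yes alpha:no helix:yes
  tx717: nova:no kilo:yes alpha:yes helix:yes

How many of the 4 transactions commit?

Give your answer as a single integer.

tx203: no from helix -> abort (commits=0)
tx8a9: all yes -> commit (commits=1)
tx464: no from nova, alpha -> abort (commits=1)
tx717: no from nova -> abort (commits=1)

Answer: 1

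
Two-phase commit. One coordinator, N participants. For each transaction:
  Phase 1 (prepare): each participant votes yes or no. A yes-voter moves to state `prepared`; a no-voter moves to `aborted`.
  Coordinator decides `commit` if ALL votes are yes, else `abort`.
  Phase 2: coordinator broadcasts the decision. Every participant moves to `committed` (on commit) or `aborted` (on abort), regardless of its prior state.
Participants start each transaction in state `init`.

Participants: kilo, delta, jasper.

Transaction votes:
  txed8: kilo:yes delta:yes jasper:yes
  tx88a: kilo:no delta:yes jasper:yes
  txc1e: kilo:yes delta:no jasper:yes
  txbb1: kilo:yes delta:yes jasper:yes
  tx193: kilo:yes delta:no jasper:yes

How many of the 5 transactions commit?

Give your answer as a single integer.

txed8: all yes -> commit (commits=1)
tx88a: no from kilo -> abort (commits=1)
txc1e: no from delta -> abort (commits=1)
txbb1: all yes -> commit (commits=2)
tx193: no from delta -> abort (commits=2)

Answer: 2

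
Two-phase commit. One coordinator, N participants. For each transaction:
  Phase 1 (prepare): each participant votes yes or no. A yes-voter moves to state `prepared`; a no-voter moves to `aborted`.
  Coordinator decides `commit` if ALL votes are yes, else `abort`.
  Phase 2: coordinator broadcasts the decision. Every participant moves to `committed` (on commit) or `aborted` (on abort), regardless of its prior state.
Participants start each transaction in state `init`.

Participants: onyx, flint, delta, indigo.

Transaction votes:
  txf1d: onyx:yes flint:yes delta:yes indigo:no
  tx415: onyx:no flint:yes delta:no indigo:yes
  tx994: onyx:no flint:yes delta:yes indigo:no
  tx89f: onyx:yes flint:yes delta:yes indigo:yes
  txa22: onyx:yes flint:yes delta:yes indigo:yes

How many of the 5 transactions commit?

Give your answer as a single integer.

txf1d: no from indigo -> abort (commits=0)
tx415: no from onyx, delta -> abort (commits=0)
tx994: no from onyx, indigo -> abort (commits=0)
tx89f: all yes -> commit (commits=1)
txa22: all yes -> commit (commits=2)

Answer: 2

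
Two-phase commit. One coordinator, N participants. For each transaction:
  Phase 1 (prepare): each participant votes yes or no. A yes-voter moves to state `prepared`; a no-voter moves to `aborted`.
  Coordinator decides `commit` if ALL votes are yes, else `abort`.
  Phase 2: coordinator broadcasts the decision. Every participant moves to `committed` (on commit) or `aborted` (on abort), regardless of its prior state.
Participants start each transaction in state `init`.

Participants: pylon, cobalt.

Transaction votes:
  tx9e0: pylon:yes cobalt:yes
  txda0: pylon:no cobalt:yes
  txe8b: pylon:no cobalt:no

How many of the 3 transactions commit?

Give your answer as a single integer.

Answer: 1

Derivation:
tx9e0: all yes -> commit (commits=1)
txda0: no from pylon -> abort (commits=1)
txe8b: no from pylon, cobalt -> abort (commits=1)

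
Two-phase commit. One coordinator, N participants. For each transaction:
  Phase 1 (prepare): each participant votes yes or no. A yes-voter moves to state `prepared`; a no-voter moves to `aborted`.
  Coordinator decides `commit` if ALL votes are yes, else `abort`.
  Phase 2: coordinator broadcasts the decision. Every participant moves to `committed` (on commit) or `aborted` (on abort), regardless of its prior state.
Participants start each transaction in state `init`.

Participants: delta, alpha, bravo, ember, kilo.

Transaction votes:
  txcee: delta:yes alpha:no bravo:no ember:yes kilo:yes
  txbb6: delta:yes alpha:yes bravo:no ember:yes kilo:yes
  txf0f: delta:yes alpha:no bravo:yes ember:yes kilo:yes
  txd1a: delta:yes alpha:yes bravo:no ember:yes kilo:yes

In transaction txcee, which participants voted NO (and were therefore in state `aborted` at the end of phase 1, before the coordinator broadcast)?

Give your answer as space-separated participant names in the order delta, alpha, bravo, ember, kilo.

Txn txcee phase 1: delta yes -> prepared; alpha no -> aborted; bravo no -> aborted; ember yes -> prepared; kilo yes -> prepared

Answer: alpha bravo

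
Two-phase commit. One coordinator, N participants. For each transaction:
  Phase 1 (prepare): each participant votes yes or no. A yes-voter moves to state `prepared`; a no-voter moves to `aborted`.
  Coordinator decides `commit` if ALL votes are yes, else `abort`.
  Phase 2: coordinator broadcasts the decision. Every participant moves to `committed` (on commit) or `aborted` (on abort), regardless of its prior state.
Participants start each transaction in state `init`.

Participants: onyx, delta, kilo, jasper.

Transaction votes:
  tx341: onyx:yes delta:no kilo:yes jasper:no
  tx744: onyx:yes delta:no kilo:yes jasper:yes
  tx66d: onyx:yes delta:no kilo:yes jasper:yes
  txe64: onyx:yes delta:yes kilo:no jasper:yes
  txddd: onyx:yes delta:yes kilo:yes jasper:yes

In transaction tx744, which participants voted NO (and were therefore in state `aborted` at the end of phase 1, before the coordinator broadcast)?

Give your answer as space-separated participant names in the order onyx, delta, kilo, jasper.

Txn tx744 phase 1: onyx yes -> prepared; delta no -> aborted; kilo yes -> prepared; jasper yes -> prepared

Answer: delta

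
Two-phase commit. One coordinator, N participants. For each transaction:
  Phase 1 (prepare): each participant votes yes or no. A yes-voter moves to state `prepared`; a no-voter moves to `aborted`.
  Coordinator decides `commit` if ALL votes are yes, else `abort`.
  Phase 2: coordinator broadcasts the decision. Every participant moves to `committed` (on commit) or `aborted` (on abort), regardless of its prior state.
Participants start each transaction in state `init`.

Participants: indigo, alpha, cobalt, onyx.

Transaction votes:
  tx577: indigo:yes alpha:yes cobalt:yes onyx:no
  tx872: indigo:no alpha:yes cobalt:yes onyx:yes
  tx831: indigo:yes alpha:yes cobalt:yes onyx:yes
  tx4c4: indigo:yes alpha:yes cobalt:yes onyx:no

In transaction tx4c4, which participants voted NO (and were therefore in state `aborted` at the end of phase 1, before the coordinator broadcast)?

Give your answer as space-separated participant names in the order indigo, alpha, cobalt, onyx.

Txn tx4c4 phase 1: indigo yes -> prepared; alpha yes -> prepared; cobalt yes -> prepared; onyx no -> aborted

Answer: onyx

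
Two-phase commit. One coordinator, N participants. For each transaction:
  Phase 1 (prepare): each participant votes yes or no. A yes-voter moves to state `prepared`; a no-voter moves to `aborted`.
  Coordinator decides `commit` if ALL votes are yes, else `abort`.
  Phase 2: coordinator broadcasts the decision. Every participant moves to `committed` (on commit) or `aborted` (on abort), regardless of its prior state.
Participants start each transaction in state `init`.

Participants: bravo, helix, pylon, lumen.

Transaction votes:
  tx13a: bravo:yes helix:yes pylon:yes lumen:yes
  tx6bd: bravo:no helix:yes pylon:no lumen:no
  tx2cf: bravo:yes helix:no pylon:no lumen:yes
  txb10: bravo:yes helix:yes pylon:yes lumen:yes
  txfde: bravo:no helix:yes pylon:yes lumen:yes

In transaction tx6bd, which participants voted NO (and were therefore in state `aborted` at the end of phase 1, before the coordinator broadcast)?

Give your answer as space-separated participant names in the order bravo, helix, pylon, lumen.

Answer: bravo pylon lumen

Derivation:
Txn tx6bd phase 1: bravo no -> aborted; helix yes -> prepared; pylon no -> aborted; lumen no -> aborted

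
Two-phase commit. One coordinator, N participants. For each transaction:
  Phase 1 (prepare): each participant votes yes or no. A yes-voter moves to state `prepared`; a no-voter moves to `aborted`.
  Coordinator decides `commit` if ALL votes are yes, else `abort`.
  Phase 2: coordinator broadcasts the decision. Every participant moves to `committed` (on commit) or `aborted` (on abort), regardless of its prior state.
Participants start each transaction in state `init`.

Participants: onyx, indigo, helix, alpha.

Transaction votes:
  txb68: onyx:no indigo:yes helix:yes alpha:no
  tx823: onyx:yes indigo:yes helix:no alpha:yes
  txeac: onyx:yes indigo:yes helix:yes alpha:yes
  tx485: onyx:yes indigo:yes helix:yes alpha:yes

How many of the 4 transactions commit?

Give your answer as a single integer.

txb68: no from onyx, alpha -> abort (commits=0)
tx823: no from helix -> abort (commits=0)
txeac: all yes -> commit (commits=1)
tx485: all yes -> commit (commits=2)

Answer: 2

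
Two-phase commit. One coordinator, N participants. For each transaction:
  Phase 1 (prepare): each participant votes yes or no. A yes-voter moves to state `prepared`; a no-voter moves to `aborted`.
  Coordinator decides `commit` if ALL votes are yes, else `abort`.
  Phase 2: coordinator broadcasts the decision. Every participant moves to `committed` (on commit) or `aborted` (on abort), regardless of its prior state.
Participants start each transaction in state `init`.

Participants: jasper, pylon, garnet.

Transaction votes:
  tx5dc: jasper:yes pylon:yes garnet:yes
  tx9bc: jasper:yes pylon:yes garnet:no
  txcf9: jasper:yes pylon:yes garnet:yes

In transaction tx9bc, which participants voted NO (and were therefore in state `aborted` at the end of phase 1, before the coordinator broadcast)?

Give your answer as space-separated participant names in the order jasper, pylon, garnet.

Answer: garnet

Derivation:
Txn tx9bc phase 1: jasper yes -> prepared; pylon yes -> prepared; garnet no -> aborted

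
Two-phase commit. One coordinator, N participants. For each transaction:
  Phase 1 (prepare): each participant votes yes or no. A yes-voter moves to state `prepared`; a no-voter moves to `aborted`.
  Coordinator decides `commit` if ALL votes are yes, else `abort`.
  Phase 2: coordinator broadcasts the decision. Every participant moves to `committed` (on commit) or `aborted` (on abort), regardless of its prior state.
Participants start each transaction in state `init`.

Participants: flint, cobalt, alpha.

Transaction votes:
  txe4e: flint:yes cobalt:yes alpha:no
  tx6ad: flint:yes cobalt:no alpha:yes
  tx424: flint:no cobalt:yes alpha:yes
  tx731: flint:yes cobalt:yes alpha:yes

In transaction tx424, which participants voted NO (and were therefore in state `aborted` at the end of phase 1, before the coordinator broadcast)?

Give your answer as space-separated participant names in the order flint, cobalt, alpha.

Txn tx424 phase 1: flint no -> aborted; cobalt yes -> prepared; alpha yes -> prepared

Answer: flint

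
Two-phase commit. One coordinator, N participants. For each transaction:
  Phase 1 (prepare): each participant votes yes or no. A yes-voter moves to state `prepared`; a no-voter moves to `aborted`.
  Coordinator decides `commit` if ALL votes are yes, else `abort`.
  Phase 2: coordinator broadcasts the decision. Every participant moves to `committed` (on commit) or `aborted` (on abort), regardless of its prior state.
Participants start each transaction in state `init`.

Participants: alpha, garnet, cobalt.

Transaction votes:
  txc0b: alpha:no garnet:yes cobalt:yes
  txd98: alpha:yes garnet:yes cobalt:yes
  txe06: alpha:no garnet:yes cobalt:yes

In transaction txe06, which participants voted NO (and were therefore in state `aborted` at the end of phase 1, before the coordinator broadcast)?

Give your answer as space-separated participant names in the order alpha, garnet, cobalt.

Answer: alpha

Derivation:
Txn txe06 phase 1: alpha no -> aborted; garnet yes -> prepared; cobalt yes -> prepared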